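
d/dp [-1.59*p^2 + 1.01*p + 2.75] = 1.01 - 3.18*p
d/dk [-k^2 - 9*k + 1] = -2*k - 9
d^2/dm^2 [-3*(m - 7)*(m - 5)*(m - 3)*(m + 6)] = -36*m^2 + 162*m + 114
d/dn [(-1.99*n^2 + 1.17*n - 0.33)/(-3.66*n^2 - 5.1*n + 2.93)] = (14.4312*n^2 - 14.077*n + 1.7451)/(13.3956*n^4 + 37.332*n^3 + 4.5624*n^2 - 29.886*n + 8.5849)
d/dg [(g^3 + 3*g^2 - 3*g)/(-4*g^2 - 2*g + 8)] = (-g^4 - g^3 + 3*g^2/2 + 12*g - 6)/(4*g^4 + 4*g^3 - 15*g^2 - 8*g + 16)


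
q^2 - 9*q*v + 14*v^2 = (q - 7*v)*(q - 2*v)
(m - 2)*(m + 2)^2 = m^3 + 2*m^2 - 4*m - 8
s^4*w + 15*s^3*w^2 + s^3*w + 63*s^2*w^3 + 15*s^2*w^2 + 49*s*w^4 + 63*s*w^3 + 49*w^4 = (s + w)*(s + 7*w)^2*(s*w + w)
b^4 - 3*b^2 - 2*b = b*(b - 2)*(b + 1)^2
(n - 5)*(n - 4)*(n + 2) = n^3 - 7*n^2 + 2*n + 40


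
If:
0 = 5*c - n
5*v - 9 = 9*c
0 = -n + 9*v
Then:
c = -81/56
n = -405/56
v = -45/56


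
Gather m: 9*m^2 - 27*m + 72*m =9*m^2 + 45*m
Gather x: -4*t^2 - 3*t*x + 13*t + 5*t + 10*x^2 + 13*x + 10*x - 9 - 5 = -4*t^2 + 18*t + 10*x^2 + x*(23 - 3*t) - 14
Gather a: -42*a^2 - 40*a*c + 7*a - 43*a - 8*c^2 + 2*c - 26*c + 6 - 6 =-42*a^2 + a*(-40*c - 36) - 8*c^2 - 24*c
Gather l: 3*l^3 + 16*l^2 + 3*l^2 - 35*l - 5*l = 3*l^3 + 19*l^2 - 40*l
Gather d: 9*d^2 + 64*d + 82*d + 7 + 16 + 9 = 9*d^2 + 146*d + 32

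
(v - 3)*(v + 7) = v^2 + 4*v - 21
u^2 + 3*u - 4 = (u - 1)*(u + 4)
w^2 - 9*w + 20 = (w - 5)*(w - 4)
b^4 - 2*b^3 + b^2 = b^2*(b - 1)^2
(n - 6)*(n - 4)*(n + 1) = n^3 - 9*n^2 + 14*n + 24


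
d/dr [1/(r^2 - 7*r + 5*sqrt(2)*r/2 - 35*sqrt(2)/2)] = 2*(-4*r - 5*sqrt(2) + 14)/(2*r^2 - 14*r + 5*sqrt(2)*r - 35*sqrt(2))^2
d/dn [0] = 0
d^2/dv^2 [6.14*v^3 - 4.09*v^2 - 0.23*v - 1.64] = 36.84*v - 8.18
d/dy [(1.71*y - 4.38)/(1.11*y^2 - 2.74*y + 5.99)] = (-1.8981*y^2 + 9.7236*y - 1.7583)/(1.2321*y^4 - 6.0828*y^3 + 20.8054*y^2 - 32.8252*y + 35.8801)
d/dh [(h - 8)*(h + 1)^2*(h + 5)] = 4*h^3 - 3*h^2 - 90*h - 83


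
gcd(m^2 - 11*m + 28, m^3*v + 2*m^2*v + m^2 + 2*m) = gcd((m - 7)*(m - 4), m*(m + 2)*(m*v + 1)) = 1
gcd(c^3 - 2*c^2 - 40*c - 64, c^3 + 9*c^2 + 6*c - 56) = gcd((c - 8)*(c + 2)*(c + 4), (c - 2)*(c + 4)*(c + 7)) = c + 4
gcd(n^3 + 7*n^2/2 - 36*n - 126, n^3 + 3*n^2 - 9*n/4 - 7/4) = n + 7/2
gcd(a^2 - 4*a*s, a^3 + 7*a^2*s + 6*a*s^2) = a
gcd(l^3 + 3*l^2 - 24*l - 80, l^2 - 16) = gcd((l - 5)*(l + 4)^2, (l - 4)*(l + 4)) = l + 4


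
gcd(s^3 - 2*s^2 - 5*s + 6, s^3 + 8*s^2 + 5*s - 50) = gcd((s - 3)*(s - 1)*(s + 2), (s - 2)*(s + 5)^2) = 1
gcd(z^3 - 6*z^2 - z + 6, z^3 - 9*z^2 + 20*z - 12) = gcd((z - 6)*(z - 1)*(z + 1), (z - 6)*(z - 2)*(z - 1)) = z^2 - 7*z + 6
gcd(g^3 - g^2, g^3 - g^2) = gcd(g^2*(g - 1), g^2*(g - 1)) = g^3 - g^2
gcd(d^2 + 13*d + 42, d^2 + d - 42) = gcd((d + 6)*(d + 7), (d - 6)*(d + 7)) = d + 7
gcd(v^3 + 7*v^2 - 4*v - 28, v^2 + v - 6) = v - 2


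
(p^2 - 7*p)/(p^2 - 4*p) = (p - 7)/(p - 4)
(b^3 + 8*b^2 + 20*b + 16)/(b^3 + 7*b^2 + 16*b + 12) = (b + 4)/(b + 3)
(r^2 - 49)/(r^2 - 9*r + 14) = (r + 7)/(r - 2)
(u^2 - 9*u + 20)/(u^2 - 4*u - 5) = (u - 4)/(u + 1)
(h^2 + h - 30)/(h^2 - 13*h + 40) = (h + 6)/(h - 8)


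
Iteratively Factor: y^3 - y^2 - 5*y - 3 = (y - 3)*(y^2 + 2*y + 1) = (y - 3)*(y + 1)*(y + 1)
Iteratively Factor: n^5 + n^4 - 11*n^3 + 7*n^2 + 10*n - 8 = (n - 1)*(n^4 + 2*n^3 - 9*n^2 - 2*n + 8) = (n - 1)*(n + 1)*(n^3 + n^2 - 10*n + 8) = (n - 2)*(n - 1)*(n + 1)*(n^2 + 3*n - 4) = (n - 2)*(n - 1)*(n + 1)*(n + 4)*(n - 1)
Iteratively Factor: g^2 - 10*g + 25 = (g - 5)*(g - 5)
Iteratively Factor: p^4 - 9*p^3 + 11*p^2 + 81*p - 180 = (p - 3)*(p^3 - 6*p^2 - 7*p + 60) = (p - 3)*(p + 3)*(p^2 - 9*p + 20) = (p - 5)*(p - 3)*(p + 3)*(p - 4)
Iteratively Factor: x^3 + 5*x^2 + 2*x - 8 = (x + 4)*(x^2 + x - 2) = (x - 1)*(x + 4)*(x + 2)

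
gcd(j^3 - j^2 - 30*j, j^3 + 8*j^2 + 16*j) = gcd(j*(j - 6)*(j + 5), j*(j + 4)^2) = j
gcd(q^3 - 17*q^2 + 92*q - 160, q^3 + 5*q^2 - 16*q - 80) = q - 4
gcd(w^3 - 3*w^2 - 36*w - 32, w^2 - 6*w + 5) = 1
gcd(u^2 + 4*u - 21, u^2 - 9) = u - 3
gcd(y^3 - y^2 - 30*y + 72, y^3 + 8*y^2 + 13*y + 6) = y + 6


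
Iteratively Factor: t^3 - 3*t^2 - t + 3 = (t - 3)*(t^2 - 1) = (t - 3)*(t + 1)*(t - 1)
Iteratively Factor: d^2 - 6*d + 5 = (d - 5)*(d - 1)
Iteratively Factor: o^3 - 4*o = (o - 2)*(o^2 + 2*o) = (o - 2)*(o + 2)*(o)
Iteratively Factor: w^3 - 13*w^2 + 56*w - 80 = (w - 4)*(w^2 - 9*w + 20) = (w - 5)*(w - 4)*(w - 4)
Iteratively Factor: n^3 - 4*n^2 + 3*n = (n - 3)*(n^2 - n) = n*(n - 3)*(n - 1)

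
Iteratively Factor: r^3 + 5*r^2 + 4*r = (r)*(r^2 + 5*r + 4) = r*(r + 1)*(r + 4)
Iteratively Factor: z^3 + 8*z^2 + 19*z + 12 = (z + 1)*(z^2 + 7*z + 12) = (z + 1)*(z + 4)*(z + 3)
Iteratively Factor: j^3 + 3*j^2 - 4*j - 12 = (j + 3)*(j^2 - 4) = (j + 2)*(j + 3)*(j - 2)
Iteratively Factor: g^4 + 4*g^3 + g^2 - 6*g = (g - 1)*(g^3 + 5*g^2 + 6*g) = (g - 1)*(g + 3)*(g^2 + 2*g) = (g - 1)*(g + 2)*(g + 3)*(g)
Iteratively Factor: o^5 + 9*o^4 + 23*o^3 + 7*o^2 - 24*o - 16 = (o + 1)*(o^4 + 8*o^3 + 15*o^2 - 8*o - 16) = (o + 1)*(o + 4)*(o^3 + 4*o^2 - o - 4) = (o + 1)*(o + 4)^2*(o^2 - 1) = (o + 1)^2*(o + 4)^2*(o - 1)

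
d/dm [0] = 0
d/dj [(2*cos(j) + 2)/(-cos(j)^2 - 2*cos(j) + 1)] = 2*(sin(j)^2 - 2*cos(j) - 4)*sin(j)/(-sin(j)^2 + 2*cos(j))^2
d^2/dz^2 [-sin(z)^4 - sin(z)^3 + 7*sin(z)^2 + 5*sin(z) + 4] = 16*sin(z)^4 + 9*sin(z)^3 - 40*sin(z)^2 - 11*sin(z) + 14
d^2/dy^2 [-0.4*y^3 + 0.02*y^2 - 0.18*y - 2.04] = 0.04 - 2.4*y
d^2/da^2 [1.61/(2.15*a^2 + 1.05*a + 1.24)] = (-14.88445*a^2 - 7.26915*a + 1.61*(4.3*a + 1.05)*(8.6*a + 2.1) - 8.58452)/(2.15*a^2 + 1.05*a + 1.24)^3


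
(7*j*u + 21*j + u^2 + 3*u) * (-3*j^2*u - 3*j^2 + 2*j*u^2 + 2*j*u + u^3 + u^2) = -21*j^3*u^2 - 84*j^3*u - 63*j^3 + 11*j^2*u^3 + 44*j^2*u^2 + 33*j^2*u + 9*j*u^4 + 36*j*u^3 + 27*j*u^2 + u^5 + 4*u^4 + 3*u^3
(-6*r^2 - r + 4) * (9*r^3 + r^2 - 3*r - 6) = -54*r^5 - 15*r^4 + 53*r^3 + 43*r^2 - 6*r - 24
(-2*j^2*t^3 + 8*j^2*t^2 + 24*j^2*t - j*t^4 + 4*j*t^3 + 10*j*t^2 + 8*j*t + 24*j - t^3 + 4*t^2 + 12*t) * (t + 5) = -2*j^2*t^4 - 2*j^2*t^3 + 64*j^2*t^2 + 120*j^2*t - j*t^5 - j*t^4 + 30*j*t^3 + 58*j*t^2 + 64*j*t + 120*j - t^4 - t^3 + 32*t^2 + 60*t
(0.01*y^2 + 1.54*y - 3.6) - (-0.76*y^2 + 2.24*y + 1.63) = 0.77*y^2 - 0.7*y - 5.23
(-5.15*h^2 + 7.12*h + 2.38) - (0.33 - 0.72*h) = -5.15*h^2 + 7.84*h + 2.05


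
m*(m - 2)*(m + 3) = m^3 + m^2 - 6*m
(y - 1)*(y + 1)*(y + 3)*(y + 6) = y^4 + 9*y^3 + 17*y^2 - 9*y - 18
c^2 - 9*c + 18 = (c - 6)*(c - 3)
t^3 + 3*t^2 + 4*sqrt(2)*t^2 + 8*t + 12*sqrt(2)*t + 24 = (t + 3)*(t + 2*sqrt(2))^2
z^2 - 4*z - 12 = (z - 6)*(z + 2)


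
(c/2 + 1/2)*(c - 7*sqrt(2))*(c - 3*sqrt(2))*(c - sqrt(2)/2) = c^4/2 - 21*sqrt(2)*c^3/4 + c^3/2 - 21*sqrt(2)*c^2/4 + 26*c^2 - 21*sqrt(2)*c/2 + 26*c - 21*sqrt(2)/2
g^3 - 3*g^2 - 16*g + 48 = (g - 4)*(g - 3)*(g + 4)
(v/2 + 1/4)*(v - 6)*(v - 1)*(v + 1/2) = v^4/2 - 3*v^3 - 3*v^2/8 + 17*v/8 + 3/4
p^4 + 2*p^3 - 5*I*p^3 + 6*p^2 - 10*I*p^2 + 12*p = p*(p + 2)*(p - 6*I)*(p + I)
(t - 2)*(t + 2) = t^2 - 4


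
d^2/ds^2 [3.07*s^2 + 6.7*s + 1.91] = 6.14000000000000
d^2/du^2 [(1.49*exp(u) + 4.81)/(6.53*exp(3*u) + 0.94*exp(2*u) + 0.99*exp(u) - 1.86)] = (254.139764*exp(6*u) + 1873.362315*exp(5*u) + 287.559114*exp(4*u) + 313.06843*exp(3*u) + 554.850936*exp(2*u) + 41.097183*exp(u) + 14.011938)*exp(u)/(278.445077*exp(9*u) + 120.247338*exp(8*u) + 143.953197*exp(7*u) - 200.64473*exp(6*u) - 46.677861*exp(5*u) - 74.312658*exp(4*u) + 58.358367*exp(3*u) + 4.287114*exp(2*u) + 10.275012*exp(u) - 6.434856)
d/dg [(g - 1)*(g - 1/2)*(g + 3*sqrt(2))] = 3*g^2 - 3*g + 6*sqrt(2)*g - 9*sqrt(2)/2 + 1/2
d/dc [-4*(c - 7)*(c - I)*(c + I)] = -12*c^2 + 56*c - 4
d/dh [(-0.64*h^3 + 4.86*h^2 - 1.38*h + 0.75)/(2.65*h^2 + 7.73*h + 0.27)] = (-1.696*h^4 - 9.8944*h^3 + 40.7064*h^2 - 1.3506*h - 6.1701)/(7.0225*h^4 + 40.969*h^3 + 61.1839*h^2 + 4.1742*h + 0.0729)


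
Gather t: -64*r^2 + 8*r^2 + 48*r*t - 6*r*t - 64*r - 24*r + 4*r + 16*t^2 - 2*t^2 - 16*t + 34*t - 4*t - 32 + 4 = -56*r^2 - 84*r + 14*t^2 + t*(42*r + 14) - 28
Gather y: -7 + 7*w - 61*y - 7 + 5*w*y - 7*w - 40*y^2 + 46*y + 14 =-40*y^2 + y*(5*w - 15)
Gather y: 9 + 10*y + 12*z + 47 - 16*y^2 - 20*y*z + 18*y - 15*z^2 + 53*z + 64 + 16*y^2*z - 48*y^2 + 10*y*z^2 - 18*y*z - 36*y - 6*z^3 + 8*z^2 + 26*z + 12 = y^2*(16*z - 64) + y*(10*z^2 - 38*z - 8) - 6*z^3 - 7*z^2 + 91*z + 132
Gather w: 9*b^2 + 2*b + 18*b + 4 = 9*b^2 + 20*b + 4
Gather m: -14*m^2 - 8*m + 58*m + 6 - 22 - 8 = -14*m^2 + 50*m - 24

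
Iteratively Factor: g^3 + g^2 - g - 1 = (g + 1)*(g^2 - 1) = (g + 1)^2*(g - 1)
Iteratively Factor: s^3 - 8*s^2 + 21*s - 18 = (s - 2)*(s^2 - 6*s + 9) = (s - 3)*(s - 2)*(s - 3)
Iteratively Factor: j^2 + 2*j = (j)*(j + 2)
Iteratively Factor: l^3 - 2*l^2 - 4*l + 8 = (l - 2)*(l^2 - 4) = (l - 2)^2*(l + 2)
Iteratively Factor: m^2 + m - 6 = (m + 3)*(m - 2)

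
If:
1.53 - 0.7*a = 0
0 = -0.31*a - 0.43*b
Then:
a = 2.19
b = -1.58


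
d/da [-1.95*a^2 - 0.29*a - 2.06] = -3.9*a - 0.29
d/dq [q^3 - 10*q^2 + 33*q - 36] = 3*q^2 - 20*q + 33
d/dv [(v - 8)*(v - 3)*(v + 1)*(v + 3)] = 4*v^3 - 21*v^2 - 34*v + 63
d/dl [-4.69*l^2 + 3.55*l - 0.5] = 3.55 - 9.38*l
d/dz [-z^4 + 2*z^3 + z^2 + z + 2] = -4*z^3 + 6*z^2 + 2*z + 1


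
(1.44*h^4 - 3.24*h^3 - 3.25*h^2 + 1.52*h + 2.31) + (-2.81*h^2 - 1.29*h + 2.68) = 1.44*h^4 - 3.24*h^3 - 6.06*h^2 + 0.23*h + 4.99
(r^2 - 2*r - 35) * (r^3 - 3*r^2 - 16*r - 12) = r^5 - 5*r^4 - 45*r^3 + 125*r^2 + 584*r + 420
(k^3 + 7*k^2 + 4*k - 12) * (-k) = -k^4 - 7*k^3 - 4*k^2 + 12*k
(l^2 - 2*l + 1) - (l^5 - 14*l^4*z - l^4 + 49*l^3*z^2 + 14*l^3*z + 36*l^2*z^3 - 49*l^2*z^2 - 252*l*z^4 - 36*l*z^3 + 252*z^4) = -l^5 + 14*l^4*z + l^4 - 49*l^3*z^2 - 14*l^3*z - 36*l^2*z^3 + 49*l^2*z^2 + l^2 + 252*l*z^4 + 36*l*z^3 - 2*l - 252*z^4 + 1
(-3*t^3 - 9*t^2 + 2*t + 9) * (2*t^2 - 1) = -6*t^5 - 18*t^4 + 7*t^3 + 27*t^2 - 2*t - 9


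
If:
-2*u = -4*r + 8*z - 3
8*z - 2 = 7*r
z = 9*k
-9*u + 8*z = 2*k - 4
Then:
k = 61/2924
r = -52/731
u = 887/1462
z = 549/2924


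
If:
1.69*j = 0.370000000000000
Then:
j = 0.22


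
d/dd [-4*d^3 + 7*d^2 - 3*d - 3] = -12*d^2 + 14*d - 3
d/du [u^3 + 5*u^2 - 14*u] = 3*u^2 + 10*u - 14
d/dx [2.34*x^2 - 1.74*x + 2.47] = 4.68*x - 1.74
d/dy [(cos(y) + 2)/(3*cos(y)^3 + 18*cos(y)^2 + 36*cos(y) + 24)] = 2*sin(y)/(3*(cos(y) + 2)^3)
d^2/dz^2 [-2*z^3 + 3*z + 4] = -12*z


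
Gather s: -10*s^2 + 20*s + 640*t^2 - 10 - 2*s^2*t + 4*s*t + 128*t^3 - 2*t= s^2*(-2*t - 10) + s*(4*t + 20) + 128*t^3 + 640*t^2 - 2*t - 10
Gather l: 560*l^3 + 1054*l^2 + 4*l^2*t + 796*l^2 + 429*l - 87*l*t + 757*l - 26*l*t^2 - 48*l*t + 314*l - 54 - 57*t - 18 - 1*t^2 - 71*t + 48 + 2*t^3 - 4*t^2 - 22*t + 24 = 560*l^3 + l^2*(4*t + 1850) + l*(-26*t^2 - 135*t + 1500) + 2*t^3 - 5*t^2 - 150*t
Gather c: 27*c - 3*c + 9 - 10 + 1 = 24*c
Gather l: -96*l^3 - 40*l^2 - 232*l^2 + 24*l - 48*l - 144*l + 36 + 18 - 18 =-96*l^3 - 272*l^2 - 168*l + 36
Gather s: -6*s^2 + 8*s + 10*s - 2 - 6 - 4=-6*s^2 + 18*s - 12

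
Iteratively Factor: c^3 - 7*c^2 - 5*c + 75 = (c + 3)*(c^2 - 10*c + 25) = (c - 5)*(c + 3)*(c - 5)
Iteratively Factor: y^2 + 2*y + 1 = (y + 1)*(y + 1)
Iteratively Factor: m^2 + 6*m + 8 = (m + 2)*(m + 4)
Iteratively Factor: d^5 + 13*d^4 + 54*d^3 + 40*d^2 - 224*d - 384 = (d - 2)*(d^4 + 15*d^3 + 84*d^2 + 208*d + 192) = (d - 2)*(d + 4)*(d^3 + 11*d^2 + 40*d + 48) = (d - 2)*(d + 4)^2*(d^2 + 7*d + 12) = (d - 2)*(d + 3)*(d + 4)^2*(d + 4)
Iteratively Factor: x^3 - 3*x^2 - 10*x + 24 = (x - 4)*(x^2 + x - 6) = (x - 4)*(x + 3)*(x - 2)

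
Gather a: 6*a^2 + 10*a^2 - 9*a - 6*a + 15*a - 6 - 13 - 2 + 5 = 16*a^2 - 16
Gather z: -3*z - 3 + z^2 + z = z^2 - 2*z - 3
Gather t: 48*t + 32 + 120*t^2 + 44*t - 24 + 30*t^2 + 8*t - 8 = 150*t^2 + 100*t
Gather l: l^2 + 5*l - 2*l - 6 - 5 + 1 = l^2 + 3*l - 10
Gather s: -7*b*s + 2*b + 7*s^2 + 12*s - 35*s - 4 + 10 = 2*b + 7*s^2 + s*(-7*b - 23) + 6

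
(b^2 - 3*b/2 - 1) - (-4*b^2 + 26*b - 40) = 5*b^2 - 55*b/2 + 39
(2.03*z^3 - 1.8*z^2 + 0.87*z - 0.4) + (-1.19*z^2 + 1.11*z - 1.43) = 2.03*z^3 - 2.99*z^2 + 1.98*z - 1.83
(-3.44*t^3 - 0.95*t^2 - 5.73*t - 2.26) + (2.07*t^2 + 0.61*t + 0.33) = -3.44*t^3 + 1.12*t^2 - 5.12*t - 1.93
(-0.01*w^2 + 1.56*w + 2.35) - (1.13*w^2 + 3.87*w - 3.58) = -1.14*w^2 - 2.31*w + 5.93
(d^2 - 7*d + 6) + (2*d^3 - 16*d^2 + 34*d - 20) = 2*d^3 - 15*d^2 + 27*d - 14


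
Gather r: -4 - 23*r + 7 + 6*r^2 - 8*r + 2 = 6*r^2 - 31*r + 5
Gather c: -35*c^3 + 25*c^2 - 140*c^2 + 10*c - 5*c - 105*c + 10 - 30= -35*c^3 - 115*c^2 - 100*c - 20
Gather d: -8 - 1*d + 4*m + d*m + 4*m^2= d*(m - 1) + 4*m^2 + 4*m - 8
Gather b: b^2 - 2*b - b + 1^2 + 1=b^2 - 3*b + 2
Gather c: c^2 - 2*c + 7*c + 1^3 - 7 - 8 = c^2 + 5*c - 14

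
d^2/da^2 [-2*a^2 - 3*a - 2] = -4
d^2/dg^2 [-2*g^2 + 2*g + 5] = -4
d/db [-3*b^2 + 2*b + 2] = 2 - 6*b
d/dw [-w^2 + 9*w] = 9 - 2*w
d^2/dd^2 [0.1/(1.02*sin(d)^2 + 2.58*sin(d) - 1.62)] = (-0.41616*sin(d)^4 - 0.78948*sin(d)^3 - 0.70236*sin(d)^2 + 1.161*sin(d) + 1.66176)/(1.02*sin(d)^2 + 2.58*sin(d) - 1.62)^3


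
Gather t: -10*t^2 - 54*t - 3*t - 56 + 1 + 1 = -10*t^2 - 57*t - 54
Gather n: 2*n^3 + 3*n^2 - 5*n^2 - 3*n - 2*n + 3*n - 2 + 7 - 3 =2*n^3 - 2*n^2 - 2*n + 2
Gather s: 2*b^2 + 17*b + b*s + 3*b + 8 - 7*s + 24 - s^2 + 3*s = 2*b^2 + 20*b - s^2 + s*(b - 4) + 32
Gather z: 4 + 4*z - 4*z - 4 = 0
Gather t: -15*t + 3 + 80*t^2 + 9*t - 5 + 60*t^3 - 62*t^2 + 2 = 60*t^3 + 18*t^2 - 6*t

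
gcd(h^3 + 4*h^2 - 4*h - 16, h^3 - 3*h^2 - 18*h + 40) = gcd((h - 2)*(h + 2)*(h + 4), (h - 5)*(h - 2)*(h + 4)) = h^2 + 2*h - 8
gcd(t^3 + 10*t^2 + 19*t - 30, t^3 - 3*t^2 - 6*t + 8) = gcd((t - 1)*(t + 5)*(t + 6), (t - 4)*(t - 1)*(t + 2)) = t - 1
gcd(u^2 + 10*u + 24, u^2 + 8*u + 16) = u + 4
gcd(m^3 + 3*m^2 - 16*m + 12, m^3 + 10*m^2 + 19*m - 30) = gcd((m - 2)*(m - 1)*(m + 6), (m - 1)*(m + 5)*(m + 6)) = m^2 + 5*m - 6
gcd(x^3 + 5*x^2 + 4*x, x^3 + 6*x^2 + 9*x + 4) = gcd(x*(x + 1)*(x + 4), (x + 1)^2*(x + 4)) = x^2 + 5*x + 4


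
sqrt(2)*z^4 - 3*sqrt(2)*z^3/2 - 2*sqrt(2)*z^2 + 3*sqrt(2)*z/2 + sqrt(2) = (z - 2)*(z - 1)*(z + 1)*(sqrt(2)*z + sqrt(2)/2)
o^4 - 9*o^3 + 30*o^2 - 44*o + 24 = (o - 3)*(o - 2)^3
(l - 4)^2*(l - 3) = l^3 - 11*l^2 + 40*l - 48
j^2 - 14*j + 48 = (j - 8)*(j - 6)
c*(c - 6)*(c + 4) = c^3 - 2*c^2 - 24*c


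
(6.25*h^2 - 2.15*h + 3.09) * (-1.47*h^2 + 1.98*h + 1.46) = -9.1875*h^4 + 15.5355*h^3 + 0.3257*h^2 + 2.9792*h + 4.5114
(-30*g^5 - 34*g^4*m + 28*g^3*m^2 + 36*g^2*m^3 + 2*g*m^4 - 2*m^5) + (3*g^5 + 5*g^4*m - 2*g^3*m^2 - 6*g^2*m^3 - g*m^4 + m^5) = -27*g^5 - 29*g^4*m + 26*g^3*m^2 + 30*g^2*m^3 + g*m^4 - m^5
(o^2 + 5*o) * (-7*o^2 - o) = -7*o^4 - 36*o^3 - 5*o^2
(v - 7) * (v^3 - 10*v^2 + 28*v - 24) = v^4 - 17*v^3 + 98*v^2 - 220*v + 168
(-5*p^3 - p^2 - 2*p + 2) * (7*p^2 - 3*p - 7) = -35*p^5 + 8*p^4 + 24*p^3 + 27*p^2 + 8*p - 14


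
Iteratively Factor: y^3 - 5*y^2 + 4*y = (y)*(y^2 - 5*y + 4) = y*(y - 4)*(y - 1)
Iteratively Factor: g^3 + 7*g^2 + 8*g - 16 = (g + 4)*(g^2 + 3*g - 4) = (g + 4)^2*(g - 1)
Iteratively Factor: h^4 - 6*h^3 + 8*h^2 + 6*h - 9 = (h - 1)*(h^3 - 5*h^2 + 3*h + 9) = (h - 1)*(h + 1)*(h^2 - 6*h + 9) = (h - 3)*(h - 1)*(h + 1)*(h - 3)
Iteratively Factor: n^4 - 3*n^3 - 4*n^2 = (n)*(n^3 - 3*n^2 - 4*n) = n^2*(n^2 - 3*n - 4) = n^2*(n + 1)*(n - 4)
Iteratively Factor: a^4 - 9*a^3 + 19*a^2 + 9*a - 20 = (a - 4)*(a^3 - 5*a^2 - a + 5) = (a - 4)*(a + 1)*(a^2 - 6*a + 5) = (a - 5)*(a - 4)*(a + 1)*(a - 1)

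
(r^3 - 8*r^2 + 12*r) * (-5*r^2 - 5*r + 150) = -5*r^5 + 35*r^4 + 130*r^3 - 1260*r^2 + 1800*r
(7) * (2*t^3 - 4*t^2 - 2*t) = 14*t^3 - 28*t^2 - 14*t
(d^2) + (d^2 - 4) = 2*d^2 - 4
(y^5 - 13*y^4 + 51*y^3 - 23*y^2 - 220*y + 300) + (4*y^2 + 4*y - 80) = y^5 - 13*y^4 + 51*y^3 - 19*y^2 - 216*y + 220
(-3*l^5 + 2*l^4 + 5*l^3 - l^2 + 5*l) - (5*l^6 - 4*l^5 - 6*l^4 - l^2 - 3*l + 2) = -5*l^6 + l^5 + 8*l^4 + 5*l^3 + 8*l - 2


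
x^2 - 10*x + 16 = (x - 8)*(x - 2)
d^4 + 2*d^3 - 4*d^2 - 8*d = d*(d - 2)*(d + 2)^2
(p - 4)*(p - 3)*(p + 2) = p^3 - 5*p^2 - 2*p + 24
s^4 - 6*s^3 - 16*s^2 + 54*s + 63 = (s - 7)*(s - 3)*(s + 1)*(s + 3)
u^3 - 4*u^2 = u^2*(u - 4)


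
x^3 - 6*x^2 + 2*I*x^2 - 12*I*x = x*(x - 6)*(x + 2*I)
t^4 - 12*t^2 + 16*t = t*(t - 2)^2*(t + 4)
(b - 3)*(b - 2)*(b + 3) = b^3 - 2*b^2 - 9*b + 18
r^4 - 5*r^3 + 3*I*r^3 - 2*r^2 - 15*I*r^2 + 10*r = r*(r - 5)*(r + I)*(r + 2*I)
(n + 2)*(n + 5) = n^2 + 7*n + 10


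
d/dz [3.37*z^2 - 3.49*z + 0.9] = 6.74*z - 3.49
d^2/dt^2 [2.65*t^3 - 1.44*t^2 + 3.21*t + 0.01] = 15.9*t - 2.88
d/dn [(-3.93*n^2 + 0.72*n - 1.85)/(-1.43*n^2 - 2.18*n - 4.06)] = (9.597*n^2 + 26.6206*n - 6.9562)/(2.0449*n^4 + 6.2348*n^3 + 16.364*n^2 + 17.7016*n + 16.4836)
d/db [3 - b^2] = -2*b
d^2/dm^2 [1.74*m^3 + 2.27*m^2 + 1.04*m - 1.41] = 10.44*m + 4.54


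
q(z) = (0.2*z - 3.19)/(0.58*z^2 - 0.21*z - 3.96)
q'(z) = (0.21 - 1.16*z)*(0.2*z - 3.19)/(0.58*z^2 - 0.21*z - 3.96)^2 + 0.2/(0.58*z^2 - 0.21*z - 3.96) = (-0.116*z^2 + 3.7004*z - 1.4619)/(0.3364*z^4 - 0.2436*z^3 - 4.5495*z^2 + 1.6632*z + 15.6816)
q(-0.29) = 0.84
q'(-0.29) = -0.17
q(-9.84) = -0.10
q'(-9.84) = -0.02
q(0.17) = 0.79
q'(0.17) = -0.05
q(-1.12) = 1.14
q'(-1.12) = -0.64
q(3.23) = -1.80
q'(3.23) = 4.65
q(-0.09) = 0.81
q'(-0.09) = -0.12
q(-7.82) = -0.14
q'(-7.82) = -0.03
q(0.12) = 0.80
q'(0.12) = -0.06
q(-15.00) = -0.05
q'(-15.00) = -0.00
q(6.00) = -0.13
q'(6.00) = 0.07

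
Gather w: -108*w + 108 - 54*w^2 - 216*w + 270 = -54*w^2 - 324*w + 378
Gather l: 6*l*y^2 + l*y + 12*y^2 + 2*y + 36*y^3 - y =l*(6*y^2 + y) + 36*y^3 + 12*y^2 + y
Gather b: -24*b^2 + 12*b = -24*b^2 + 12*b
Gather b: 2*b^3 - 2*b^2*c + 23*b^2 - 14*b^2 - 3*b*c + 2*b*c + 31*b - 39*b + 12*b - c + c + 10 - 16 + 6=2*b^3 + b^2*(9 - 2*c) + b*(4 - c)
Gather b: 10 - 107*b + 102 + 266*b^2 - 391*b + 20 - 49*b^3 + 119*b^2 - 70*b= -49*b^3 + 385*b^2 - 568*b + 132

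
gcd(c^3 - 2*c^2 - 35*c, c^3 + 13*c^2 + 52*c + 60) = c + 5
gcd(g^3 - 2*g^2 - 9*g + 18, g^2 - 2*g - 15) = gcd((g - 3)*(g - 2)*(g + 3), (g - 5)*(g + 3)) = g + 3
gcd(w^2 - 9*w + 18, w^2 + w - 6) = 1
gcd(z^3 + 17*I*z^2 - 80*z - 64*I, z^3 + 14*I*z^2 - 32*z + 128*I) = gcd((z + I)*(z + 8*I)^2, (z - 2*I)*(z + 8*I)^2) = z^2 + 16*I*z - 64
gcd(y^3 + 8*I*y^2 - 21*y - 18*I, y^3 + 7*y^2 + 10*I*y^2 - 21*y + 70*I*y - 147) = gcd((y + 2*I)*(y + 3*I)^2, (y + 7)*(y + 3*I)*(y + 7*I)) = y + 3*I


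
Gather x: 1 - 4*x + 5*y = -4*x + 5*y + 1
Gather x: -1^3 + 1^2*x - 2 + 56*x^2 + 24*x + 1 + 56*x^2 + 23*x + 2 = 112*x^2 + 48*x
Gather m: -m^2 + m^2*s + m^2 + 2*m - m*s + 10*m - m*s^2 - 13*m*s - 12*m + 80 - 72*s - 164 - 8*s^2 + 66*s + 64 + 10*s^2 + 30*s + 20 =m^2*s + m*(-s^2 - 14*s) + 2*s^2 + 24*s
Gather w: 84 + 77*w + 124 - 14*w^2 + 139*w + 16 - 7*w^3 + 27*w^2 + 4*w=-7*w^3 + 13*w^2 + 220*w + 224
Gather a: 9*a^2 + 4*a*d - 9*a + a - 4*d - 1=9*a^2 + a*(4*d - 8) - 4*d - 1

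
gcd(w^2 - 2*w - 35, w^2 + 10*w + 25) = w + 5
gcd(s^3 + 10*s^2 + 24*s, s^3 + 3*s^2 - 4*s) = s^2 + 4*s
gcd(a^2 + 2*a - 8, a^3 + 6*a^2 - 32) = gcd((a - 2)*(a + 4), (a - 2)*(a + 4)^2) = a^2 + 2*a - 8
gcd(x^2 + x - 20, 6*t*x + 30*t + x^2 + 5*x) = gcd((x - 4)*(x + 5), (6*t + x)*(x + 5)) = x + 5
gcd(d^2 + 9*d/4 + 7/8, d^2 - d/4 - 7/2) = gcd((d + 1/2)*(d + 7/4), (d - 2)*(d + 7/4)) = d + 7/4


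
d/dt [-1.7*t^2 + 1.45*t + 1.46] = 1.45 - 3.4*t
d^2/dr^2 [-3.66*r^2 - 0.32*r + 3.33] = -7.32000000000000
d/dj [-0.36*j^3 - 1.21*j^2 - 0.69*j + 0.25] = -1.08*j^2 - 2.42*j - 0.69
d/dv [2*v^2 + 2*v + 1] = 4*v + 2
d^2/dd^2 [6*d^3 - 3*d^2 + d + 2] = 36*d - 6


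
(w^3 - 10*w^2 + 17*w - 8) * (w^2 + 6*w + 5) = w^5 - 4*w^4 - 38*w^3 + 44*w^2 + 37*w - 40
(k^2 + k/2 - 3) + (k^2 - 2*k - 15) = 2*k^2 - 3*k/2 - 18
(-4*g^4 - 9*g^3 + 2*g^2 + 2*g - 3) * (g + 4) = -4*g^5 - 25*g^4 - 34*g^3 + 10*g^2 + 5*g - 12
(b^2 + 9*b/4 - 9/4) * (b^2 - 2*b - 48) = b^4 + b^3/4 - 219*b^2/4 - 207*b/2 + 108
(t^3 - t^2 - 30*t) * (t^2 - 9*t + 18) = t^5 - 10*t^4 - 3*t^3 + 252*t^2 - 540*t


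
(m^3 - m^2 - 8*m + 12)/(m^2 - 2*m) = m + 1 - 6/m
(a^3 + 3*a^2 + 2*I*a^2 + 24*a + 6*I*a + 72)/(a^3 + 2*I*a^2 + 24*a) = (a + 3)/a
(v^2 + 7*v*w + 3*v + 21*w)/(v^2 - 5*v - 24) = (v + 7*w)/(v - 8)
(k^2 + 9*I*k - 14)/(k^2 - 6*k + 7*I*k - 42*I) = (k + 2*I)/(k - 6)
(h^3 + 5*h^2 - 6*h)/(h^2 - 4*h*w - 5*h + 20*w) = h*(h^2 + 5*h - 6)/(h^2 - 4*h*w - 5*h + 20*w)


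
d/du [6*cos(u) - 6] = -6*sin(u)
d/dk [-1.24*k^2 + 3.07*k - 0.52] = 3.07 - 2.48*k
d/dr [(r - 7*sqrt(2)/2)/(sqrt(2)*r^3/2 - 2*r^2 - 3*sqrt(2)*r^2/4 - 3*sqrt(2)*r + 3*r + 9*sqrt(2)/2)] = 2*(-4*sqrt(2)*r^3 + 3*sqrt(2)*r^2 + 50*r^2 - 56*sqrt(2)*r - 42*r - 84 + 60*sqrt(2))/(4*r^6 - 16*sqrt(2)*r^5 - 12*r^5 - 7*r^4 + 48*sqrt(2)*r^4 + 48*r^3 + 60*sqrt(2)*r^3 - 288*sqrt(2)*r^2 + 108*r^2 - 432*r + 216*sqrt(2)*r + 324)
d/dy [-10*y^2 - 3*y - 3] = -20*y - 3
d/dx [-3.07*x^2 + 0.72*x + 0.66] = 0.72 - 6.14*x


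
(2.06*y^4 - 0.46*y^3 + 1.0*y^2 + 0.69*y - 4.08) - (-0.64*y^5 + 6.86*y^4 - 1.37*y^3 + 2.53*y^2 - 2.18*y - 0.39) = 0.64*y^5 - 4.8*y^4 + 0.91*y^3 - 1.53*y^2 + 2.87*y - 3.69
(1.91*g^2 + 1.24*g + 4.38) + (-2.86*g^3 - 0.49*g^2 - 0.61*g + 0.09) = -2.86*g^3 + 1.42*g^2 + 0.63*g + 4.47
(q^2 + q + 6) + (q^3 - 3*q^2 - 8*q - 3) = q^3 - 2*q^2 - 7*q + 3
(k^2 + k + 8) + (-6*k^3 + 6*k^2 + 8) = -6*k^3 + 7*k^2 + k + 16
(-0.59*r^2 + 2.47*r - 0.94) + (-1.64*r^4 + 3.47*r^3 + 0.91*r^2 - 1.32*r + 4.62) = -1.64*r^4 + 3.47*r^3 + 0.32*r^2 + 1.15*r + 3.68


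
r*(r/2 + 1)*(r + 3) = r^3/2 + 5*r^2/2 + 3*r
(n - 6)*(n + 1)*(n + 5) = n^3 - 31*n - 30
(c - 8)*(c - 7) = c^2 - 15*c + 56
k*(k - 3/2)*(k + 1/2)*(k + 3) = k^4 + 2*k^3 - 15*k^2/4 - 9*k/4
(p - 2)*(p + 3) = p^2 + p - 6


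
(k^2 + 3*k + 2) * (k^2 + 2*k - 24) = k^4 + 5*k^3 - 16*k^2 - 68*k - 48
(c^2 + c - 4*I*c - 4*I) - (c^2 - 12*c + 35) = 13*c - 4*I*c - 35 - 4*I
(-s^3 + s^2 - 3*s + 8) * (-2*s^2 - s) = 2*s^5 - s^4 + 5*s^3 - 13*s^2 - 8*s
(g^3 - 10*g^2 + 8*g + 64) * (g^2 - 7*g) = g^5 - 17*g^4 + 78*g^3 + 8*g^2 - 448*g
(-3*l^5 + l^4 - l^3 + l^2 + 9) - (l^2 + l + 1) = -3*l^5 + l^4 - l^3 - l + 8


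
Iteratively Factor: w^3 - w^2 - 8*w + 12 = (w - 2)*(w^2 + w - 6) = (w - 2)*(w + 3)*(w - 2)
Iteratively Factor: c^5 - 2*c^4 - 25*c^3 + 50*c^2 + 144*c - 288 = (c + 3)*(c^4 - 5*c^3 - 10*c^2 + 80*c - 96) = (c + 3)*(c + 4)*(c^3 - 9*c^2 + 26*c - 24) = (c - 2)*(c + 3)*(c + 4)*(c^2 - 7*c + 12) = (c - 4)*(c - 2)*(c + 3)*(c + 4)*(c - 3)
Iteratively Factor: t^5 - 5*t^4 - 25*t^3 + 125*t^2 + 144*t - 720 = (t + 3)*(t^4 - 8*t^3 - t^2 + 128*t - 240) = (t + 3)*(t + 4)*(t^3 - 12*t^2 + 47*t - 60) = (t - 5)*(t + 3)*(t + 4)*(t^2 - 7*t + 12) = (t - 5)*(t - 4)*(t + 3)*(t + 4)*(t - 3)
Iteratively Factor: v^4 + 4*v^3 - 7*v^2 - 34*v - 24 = (v + 4)*(v^3 - 7*v - 6) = (v + 2)*(v + 4)*(v^2 - 2*v - 3) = (v + 1)*(v + 2)*(v + 4)*(v - 3)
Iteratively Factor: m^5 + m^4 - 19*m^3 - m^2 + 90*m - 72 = (m - 2)*(m^4 + 3*m^3 - 13*m^2 - 27*m + 36) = (m - 2)*(m - 1)*(m^3 + 4*m^2 - 9*m - 36) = (m - 2)*(m - 1)*(m + 4)*(m^2 - 9) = (m - 2)*(m - 1)*(m + 3)*(m + 4)*(m - 3)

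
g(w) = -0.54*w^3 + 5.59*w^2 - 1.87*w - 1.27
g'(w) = -1.62*w^2 + 11.18*w - 1.87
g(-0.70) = 2.96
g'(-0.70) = -10.49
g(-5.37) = 253.59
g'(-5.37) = -108.62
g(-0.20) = -0.67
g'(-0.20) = -4.17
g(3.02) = 29.19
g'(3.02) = 17.12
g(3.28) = 33.68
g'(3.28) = 17.37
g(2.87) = 26.64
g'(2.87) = 16.87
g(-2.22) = 36.34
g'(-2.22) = -34.67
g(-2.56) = 49.21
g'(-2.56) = -41.11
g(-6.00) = 327.83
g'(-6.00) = -127.27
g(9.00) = 41.03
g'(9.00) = -32.47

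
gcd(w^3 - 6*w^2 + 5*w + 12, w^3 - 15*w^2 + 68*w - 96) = w^2 - 7*w + 12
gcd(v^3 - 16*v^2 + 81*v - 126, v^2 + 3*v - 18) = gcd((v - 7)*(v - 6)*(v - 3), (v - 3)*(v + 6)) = v - 3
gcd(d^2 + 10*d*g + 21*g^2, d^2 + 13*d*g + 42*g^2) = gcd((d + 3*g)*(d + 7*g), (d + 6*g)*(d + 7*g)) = d + 7*g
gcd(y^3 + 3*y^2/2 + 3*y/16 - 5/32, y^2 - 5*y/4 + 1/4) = y - 1/4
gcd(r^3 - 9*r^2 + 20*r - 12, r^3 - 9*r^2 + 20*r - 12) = r^3 - 9*r^2 + 20*r - 12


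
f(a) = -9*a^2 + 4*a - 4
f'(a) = 4 - 18*a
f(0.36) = -3.73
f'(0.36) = -2.48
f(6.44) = -351.50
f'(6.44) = -111.92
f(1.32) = -14.40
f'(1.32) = -19.76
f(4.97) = -206.43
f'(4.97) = -85.46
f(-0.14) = -4.74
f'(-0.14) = 6.52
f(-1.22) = -22.28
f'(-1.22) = 25.96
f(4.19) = -145.24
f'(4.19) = -71.42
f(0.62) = -4.98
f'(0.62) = -7.16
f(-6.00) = -352.00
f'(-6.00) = 112.00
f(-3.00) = -97.00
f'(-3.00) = 58.00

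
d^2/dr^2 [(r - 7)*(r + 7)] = 2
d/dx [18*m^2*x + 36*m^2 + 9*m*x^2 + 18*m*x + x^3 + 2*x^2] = 18*m^2 + 18*m*x + 18*m + 3*x^2 + 4*x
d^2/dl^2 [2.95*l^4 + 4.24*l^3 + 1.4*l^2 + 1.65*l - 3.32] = 35.4*l^2 + 25.44*l + 2.8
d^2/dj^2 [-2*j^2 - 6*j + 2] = -4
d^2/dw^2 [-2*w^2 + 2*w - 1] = -4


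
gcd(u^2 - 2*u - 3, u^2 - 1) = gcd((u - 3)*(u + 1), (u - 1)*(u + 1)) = u + 1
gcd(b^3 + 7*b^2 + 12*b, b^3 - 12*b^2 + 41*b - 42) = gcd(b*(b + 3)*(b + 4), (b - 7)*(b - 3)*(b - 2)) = 1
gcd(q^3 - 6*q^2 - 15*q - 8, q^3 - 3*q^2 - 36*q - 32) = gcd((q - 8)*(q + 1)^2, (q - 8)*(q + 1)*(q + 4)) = q^2 - 7*q - 8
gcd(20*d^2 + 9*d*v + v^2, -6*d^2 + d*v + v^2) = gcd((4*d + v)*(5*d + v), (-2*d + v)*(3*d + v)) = 1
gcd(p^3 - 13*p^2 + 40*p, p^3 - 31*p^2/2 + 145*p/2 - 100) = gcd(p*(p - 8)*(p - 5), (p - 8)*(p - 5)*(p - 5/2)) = p^2 - 13*p + 40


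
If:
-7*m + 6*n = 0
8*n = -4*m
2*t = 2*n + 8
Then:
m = 0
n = 0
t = 4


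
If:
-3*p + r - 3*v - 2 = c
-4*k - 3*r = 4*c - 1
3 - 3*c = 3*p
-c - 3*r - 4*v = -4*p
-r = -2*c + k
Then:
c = 45/179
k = -271/179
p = 134/179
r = 361/179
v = -148/179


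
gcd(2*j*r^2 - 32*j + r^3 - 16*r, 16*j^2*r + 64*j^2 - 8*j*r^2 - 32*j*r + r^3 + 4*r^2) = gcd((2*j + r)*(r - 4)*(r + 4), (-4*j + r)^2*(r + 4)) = r + 4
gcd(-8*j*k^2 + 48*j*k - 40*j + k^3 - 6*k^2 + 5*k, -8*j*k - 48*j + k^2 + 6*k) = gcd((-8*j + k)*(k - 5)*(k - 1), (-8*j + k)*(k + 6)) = 8*j - k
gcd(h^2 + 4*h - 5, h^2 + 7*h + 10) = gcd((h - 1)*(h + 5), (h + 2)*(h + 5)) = h + 5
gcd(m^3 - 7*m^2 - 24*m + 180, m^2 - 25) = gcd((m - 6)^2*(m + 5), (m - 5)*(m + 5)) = m + 5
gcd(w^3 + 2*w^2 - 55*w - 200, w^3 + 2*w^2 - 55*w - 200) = w^3 + 2*w^2 - 55*w - 200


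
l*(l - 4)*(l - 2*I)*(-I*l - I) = -I*l^4 - 2*l^3 + 3*I*l^3 + 6*l^2 + 4*I*l^2 + 8*l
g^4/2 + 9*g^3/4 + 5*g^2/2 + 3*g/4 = g*(g/2 + 1/2)*(g + 1/2)*(g + 3)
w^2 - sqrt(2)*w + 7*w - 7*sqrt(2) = (w + 7)*(w - sqrt(2))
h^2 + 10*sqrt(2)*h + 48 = (h + 4*sqrt(2))*(h + 6*sqrt(2))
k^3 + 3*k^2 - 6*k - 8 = (k - 2)*(k + 1)*(k + 4)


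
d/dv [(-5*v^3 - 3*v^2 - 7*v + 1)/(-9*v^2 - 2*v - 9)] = (45*v^4 + 20*v^3 + 78*v^2 + 72*v + 65)/(81*v^4 + 36*v^3 + 166*v^2 + 36*v + 81)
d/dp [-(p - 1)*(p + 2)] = -2*p - 1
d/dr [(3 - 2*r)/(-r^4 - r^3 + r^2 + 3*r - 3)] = (-6*r^4 + 8*r^3 + 11*r^2 - 6*r - 3)/(r^8 + 2*r^7 - r^6 - 8*r^5 + r^4 + 12*r^3 + 3*r^2 - 18*r + 9)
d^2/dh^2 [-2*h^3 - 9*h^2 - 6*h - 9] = -12*h - 18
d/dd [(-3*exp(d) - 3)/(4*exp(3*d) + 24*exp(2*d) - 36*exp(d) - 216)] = 3*(3*(exp(d) + 1)*(exp(2*d) + 4*exp(d) - 3) - exp(3*d) - 6*exp(2*d) + 9*exp(d) + 54)*exp(d)/(4*(exp(3*d) + 6*exp(2*d) - 9*exp(d) - 54)^2)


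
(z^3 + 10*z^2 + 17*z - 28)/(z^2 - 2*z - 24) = (z^2 + 6*z - 7)/(z - 6)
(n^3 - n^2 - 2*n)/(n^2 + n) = n - 2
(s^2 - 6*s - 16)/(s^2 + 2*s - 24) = (s^2 - 6*s - 16)/(s^2 + 2*s - 24)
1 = 1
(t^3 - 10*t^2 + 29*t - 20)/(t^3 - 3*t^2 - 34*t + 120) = (t - 1)/(t + 6)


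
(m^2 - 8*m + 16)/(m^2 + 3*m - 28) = (m - 4)/(m + 7)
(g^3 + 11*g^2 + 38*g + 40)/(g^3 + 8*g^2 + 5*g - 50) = (g^2 + 6*g + 8)/(g^2 + 3*g - 10)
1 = 1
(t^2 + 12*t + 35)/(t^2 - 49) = (t + 5)/(t - 7)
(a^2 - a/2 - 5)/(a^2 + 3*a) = (a^2 - a/2 - 5)/(a*(a + 3))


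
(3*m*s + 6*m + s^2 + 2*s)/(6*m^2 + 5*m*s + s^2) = (s + 2)/(2*m + s)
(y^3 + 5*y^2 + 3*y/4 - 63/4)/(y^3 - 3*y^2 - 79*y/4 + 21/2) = (2*y^2 + 3*y - 9)/(2*y^2 - 13*y + 6)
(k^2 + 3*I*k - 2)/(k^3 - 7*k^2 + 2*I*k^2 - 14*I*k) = (k + I)/(k*(k - 7))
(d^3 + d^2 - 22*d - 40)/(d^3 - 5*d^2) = 1 + 6/d + 8/d^2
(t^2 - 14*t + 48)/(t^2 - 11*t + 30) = (t - 8)/(t - 5)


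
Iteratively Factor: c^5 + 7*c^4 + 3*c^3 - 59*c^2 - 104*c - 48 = (c - 3)*(c^4 + 10*c^3 + 33*c^2 + 40*c + 16) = (c - 3)*(c + 4)*(c^3 + 6*c^2 + 9*c + 4) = (c - 3)*(c + 4)^2*(c^2 + 2*c + 1) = (c - 3)*(c + 1)*(c + 4)^2*(c + 1)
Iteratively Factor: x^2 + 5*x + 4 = (x + 1)*(x + 4)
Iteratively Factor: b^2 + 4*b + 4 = (b + 2)*(b + 2)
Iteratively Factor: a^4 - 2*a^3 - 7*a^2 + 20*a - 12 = (a - 1)*(a^3 - a^2 - 8*a + 12) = (a - 1)*(a + 3)*(a^2 - 4*a + 4) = (a - 2)*(a - 1)*(a + 3)*(a - 2)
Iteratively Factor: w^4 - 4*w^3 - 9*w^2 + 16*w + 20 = (w - 5)*(w^3 + w^2 - 4*w - 4) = (w - 5)*(w + 2)*(w^2 - w - 2) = (w - 5)*(w + 1)*(w + 2)*(w - 2)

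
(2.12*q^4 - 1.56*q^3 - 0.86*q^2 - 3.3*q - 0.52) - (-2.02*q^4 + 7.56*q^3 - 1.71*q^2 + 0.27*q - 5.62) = 4.14*q^4 - 9.12*q^3 + 0.85*q^2 - 3.57*q + 5.1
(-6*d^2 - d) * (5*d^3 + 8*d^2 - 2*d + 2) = -30*d^5 - 53*d^4 + 4*d^3 - 10*d^2 - 2*d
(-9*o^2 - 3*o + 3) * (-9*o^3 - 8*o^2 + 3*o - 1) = 81*o^5 + 99*o^4 - 30*o^3 - 24*o^2 + 12*o - 3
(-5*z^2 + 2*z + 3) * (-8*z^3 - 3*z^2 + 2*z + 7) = 40*z^5 - z^4 - 40*z^3 - 40*z^2 + 20*z + 21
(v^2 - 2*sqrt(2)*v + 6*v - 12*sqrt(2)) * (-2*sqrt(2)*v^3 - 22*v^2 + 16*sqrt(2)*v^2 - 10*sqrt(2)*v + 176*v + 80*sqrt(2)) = -2*sqrt(2)*v^5 - 14*v^4 + 4*sqrt(2)*v^4 + 28*v^3 + 130*sqrt(2)*v^3 - 68*sqrt(2)*v^2 + 712*v^2 - 1632*sqrt(2)*v - 80*v - 1920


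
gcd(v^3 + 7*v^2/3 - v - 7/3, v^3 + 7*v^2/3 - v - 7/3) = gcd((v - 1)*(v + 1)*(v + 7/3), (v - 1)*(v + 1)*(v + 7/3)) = v^3 + 7*v^2/3 - v - 7/3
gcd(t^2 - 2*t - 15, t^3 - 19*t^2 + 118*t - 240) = t - 5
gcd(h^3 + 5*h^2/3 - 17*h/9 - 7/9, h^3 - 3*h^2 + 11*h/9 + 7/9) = h^2 - 2*h/3 - 1/3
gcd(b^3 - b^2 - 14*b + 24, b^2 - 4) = b - 2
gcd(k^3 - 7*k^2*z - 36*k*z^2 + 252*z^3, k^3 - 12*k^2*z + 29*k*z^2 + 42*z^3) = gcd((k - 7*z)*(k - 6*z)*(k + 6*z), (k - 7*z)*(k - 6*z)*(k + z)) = k^2 - 13*k*z + 42*z^2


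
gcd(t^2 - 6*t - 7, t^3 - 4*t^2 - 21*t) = t - 7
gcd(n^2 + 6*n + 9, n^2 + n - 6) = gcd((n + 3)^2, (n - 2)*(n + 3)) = n + 3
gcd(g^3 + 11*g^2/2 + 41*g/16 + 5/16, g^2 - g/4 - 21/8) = 1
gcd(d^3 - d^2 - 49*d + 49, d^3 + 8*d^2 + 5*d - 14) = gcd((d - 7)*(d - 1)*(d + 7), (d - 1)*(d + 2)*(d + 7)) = d^2 + 6*d - 7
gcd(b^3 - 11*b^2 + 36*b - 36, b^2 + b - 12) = b - 3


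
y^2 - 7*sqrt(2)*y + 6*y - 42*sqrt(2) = (y + 6)*(y - 7*sqrt(2))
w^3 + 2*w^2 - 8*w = w*(w - 2)*(w + 4)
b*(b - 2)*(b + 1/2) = b^3 - 3*b^2/2 - b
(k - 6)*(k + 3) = k^2 - 3*k - 18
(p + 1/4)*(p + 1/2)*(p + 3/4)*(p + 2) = p^4 + 7*p^3/2 + 59*p^2/16 + 47*p/32 + 3/16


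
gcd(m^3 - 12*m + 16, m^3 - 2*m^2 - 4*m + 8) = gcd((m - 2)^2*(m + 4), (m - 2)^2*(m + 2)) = m^2 - 4*m + 4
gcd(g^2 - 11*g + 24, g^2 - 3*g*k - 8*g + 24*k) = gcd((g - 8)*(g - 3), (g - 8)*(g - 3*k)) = g - 8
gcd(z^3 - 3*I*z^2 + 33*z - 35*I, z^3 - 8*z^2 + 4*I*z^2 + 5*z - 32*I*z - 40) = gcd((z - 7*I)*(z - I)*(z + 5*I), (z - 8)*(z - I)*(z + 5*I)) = z^2 + 4*I*z + 5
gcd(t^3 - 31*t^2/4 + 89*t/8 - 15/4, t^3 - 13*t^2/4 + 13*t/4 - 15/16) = t^2 - 7*t/4 + 5/8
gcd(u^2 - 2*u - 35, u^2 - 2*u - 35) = u^2 - 2*u - 35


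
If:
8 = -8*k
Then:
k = -1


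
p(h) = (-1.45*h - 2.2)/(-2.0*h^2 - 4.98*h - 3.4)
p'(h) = (-1.45*h - 2.2)*(4.0*h + 4.98)/(-2.0*h^2 - 4.98*h - 3.4)^2 - 1.45/(-2.0*h^2 - 4.98*h - 3.4) = (2.9*h^2 + 7.221*h - (1.45*h + 2.2)*(4.0*h + 4.98) + 4.93)/(2.0*h^2 + 4.98*h + 3.4)^2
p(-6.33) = -0.13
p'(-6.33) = -0.02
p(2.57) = 0.20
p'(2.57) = -0.06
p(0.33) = 0.51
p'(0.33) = -0.33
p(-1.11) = 1.76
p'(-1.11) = 1.49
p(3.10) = 0.18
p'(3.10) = -0.04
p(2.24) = 0.22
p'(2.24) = -0.07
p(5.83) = 0.11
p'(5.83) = -0.02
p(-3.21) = -0.31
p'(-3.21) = -0.12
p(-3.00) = -0.33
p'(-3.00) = -0.14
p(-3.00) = -0.33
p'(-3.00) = -0.14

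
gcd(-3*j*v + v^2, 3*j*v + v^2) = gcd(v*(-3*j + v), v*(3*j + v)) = v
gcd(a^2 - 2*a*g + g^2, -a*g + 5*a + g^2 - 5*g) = a - g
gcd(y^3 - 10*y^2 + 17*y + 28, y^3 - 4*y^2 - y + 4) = y^2 - 3*y - 4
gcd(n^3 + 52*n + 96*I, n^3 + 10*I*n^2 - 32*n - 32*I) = n + 2*I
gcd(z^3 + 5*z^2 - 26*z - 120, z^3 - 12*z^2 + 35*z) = z - 5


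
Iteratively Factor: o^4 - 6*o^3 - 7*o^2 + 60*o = (o)*(o^3 - 6*o^2 - 7*o + 60) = o*(o - 4)*(o^2 - 2*o - 15) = o*(o - 4)*(o + 3)*(o - 5)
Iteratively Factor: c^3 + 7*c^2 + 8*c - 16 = (c + 4)*(c^2 + 3*c - 4) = (c - 1)*(c + 4)*(c + 4)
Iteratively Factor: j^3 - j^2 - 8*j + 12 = (j + 3)*(j^2 - 4*j + 4) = (j - 2)*(j + 3)*(j - 2)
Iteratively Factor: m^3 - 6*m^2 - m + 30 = (m - 5)*(m^2 - m - 6) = (m - 5)*(m + 2)*(m - 3)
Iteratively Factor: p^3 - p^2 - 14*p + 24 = (p - 2)*(p^2 + p - 12) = (p - 2)*(p + 4)*(p - 3)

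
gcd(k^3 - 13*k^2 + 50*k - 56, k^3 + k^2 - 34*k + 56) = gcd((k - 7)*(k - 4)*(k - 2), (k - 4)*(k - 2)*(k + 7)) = k^2 - 6*k + 8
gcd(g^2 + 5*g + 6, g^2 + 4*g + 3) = g + 3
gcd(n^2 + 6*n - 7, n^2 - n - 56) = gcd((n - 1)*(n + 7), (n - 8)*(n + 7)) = n + 7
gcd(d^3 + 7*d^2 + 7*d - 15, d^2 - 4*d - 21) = d + 3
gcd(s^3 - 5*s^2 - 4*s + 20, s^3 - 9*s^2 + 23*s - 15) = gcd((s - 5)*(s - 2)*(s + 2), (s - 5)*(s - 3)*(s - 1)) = s - 5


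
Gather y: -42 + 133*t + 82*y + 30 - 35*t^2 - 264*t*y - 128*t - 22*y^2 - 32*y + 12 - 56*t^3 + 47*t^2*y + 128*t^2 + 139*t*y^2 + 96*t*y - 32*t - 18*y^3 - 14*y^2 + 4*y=-56*t^3 + 93*t^2 - 27*t - 18*y^3 + y^2*(139*t - 36) + y*(47*t^2 - 168*t + 54)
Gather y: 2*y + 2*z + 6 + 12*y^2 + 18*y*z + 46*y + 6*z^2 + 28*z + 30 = 12*y^2 + y*(18*z + 48) + 6*z^2 + 30*z + 36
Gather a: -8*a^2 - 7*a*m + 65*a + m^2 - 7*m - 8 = -8*a^2 + a*(65 - 7*m) + m^2 - 7*m - 8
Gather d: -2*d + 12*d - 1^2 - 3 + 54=10*d + 50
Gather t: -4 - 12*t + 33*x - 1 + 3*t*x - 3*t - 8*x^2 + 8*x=t*(3*x - 15) - 8*x^2 + 41*x - 5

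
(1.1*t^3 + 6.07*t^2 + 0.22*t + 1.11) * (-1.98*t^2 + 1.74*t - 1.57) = -2.178*t^5 - 10.1046*t^4 + 8.3992*t^3 - 11.3449*t^2 + 1.586*t - 1.7427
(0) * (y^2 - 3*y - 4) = 0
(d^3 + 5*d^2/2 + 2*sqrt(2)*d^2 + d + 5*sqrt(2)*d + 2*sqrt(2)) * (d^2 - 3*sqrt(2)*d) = d^5 - sqrt(2)*d^4 + 5*d^4/2 - 11*d^3 - 5*sqrt(2)*d^3/2 - 30*d^2 - sqrt(2)*d^2 - 12*d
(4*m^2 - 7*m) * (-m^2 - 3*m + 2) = -4*m^4 - 5*m^3 + 29*m^2 - 14*m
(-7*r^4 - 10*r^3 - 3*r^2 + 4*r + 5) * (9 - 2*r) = 14*r^5 - 43*r^4 - 84*r^3 - 35*r^2 + 26*r + 45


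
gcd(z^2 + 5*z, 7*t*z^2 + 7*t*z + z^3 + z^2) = z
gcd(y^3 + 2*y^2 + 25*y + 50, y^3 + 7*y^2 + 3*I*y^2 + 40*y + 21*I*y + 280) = y - 5*I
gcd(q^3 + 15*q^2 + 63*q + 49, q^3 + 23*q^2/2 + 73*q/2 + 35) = q + 7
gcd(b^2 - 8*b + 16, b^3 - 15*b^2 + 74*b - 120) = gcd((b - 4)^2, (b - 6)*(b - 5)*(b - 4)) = b - 4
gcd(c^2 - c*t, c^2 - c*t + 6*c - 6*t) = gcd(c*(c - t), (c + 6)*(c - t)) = -c + t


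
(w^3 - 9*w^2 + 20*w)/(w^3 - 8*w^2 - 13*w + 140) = w*(w - 4)/(w^2 - 3*w - 28)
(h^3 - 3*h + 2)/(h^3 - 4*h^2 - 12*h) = (h^2 - 2*h + 1)/(h*(h - 6))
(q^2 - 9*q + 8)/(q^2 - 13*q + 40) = (q - 1)/(q - 5)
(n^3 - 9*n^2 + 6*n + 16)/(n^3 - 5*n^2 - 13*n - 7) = (n^2 - 10*n + 16)/(n^2 - 6*n - 7)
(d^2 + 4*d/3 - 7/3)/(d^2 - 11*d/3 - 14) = (d - 1)/(d - 6)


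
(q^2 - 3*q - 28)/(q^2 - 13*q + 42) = (q + 4)/(q - 6)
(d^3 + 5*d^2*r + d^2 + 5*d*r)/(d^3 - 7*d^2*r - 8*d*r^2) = (-d^2 - 5*d*r - d - 5*r)/(-d^2 + 7*d*r + 8*r^2)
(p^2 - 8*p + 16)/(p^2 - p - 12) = (p - 4)/(p + 3)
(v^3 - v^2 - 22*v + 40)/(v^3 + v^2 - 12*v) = (v^3 - v^2 - 22*v + 40)/(v*(v^2 + v - 12))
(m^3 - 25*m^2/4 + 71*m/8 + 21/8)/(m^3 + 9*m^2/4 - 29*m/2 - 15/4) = (m - 7/2)/(m + 5)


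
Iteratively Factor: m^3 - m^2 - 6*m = (m - 3)*(m^2 + 2*m) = m*(m - 3)*(m + 2)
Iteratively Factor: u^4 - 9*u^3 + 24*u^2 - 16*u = (u - 4)*(u^3 - 5*u^2 + 4*u) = (u - 4)*(u - 1)*(u^2 - 4*u) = u*(u - 4)*(u - 1)*(u - 4)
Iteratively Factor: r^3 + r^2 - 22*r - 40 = (r - 5)*(r^2 + 6*r + 8) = (r - 5)*(r + 2)*(r + 4)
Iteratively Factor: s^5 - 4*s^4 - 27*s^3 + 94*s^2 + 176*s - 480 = (s + 4)*(s^4 - 8*s^3 + 5*s^2 + 74*s - 120) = (s - 4)*(s + 4)*(s^3 - 4*s^2 - 11*s + 30) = (s - 4)*(s - 2)*(s + 4)*(s^2 - 2*s - 15) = (s - 5)*(s - 4)*(s - 2)*(s + 4)*(s + 3)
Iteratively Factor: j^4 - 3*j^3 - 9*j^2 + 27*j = (j + 3)*(j^3 - 6*j^2 + 9*j) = (j - 3)*(j + 3)*(j^2 - 3*j) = j*(j - 3)*(j + 3)*(j - 3)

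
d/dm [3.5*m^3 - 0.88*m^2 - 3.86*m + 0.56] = 10.5*m^2 - 1.76*m - 3.86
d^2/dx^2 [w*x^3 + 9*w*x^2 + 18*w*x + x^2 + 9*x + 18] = 6*w*x + 18*w + 2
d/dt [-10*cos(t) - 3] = 10*sin(t)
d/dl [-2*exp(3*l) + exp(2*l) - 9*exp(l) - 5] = (-6*exp(2*l) + 2*exp(l) - 9)*exp(l)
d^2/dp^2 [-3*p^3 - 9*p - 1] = -18*p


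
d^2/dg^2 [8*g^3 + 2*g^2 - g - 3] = 48*g + 4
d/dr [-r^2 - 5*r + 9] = -2*r - 5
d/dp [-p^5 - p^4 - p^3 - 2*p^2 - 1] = p*(-5*p^3 - 4*p^2 - 3*p - 4)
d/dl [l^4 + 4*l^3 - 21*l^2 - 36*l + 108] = 4*l^3 + 12*l^2 - 42*l - 36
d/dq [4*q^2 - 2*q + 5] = 8*q - 2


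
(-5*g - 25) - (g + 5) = -6*g - 30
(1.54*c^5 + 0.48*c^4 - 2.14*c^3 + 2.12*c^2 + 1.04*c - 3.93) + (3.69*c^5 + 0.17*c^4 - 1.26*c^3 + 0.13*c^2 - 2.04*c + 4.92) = 5.23*c^5 + 0.65*c^4 - 3.4*c^3 + 2.25*c^2 - 1.0*c + 0.99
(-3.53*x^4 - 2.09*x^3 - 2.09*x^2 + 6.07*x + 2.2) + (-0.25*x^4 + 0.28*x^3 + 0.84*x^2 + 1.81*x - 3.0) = -3.78*x^4 - 1.81*x^3 - 1.25*x^2 + 7.88*x - 0.8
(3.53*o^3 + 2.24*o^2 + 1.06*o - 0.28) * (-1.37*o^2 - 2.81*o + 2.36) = -4.8361*o^5 - 12.9881*o^4 + 0.584199999999999*o^3 + 2.6914*o^2 + 3.2884*o - 0.6608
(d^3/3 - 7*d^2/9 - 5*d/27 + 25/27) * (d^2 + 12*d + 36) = d^5/3 + 29*d^4/9 + 67*d^3/27 - 791*d^2/27 + 40*d/9 + 100/3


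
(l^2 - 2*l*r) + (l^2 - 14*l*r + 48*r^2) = 2*l^2 - 16*l*r + 48*r^2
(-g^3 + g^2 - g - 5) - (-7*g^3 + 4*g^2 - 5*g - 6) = 6*g^3 - 3*g^2 + 4*g + 1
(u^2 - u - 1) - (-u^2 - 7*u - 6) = 2*u^2 + 6*u + 5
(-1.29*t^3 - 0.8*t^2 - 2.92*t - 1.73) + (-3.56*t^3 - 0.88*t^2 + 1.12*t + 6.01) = -4.85*t^3 - 1.68*t^2 - 1.8*t + 4.28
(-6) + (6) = 0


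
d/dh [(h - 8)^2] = 2*h - 16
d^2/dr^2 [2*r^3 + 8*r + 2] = 12*r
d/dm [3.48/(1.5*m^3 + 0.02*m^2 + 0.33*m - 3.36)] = (-15.66*m^2 - 0.1392*m - 1.1484)/(1.5*m^3 + 0.02*m^2 + 0.33*m - 3.36)^2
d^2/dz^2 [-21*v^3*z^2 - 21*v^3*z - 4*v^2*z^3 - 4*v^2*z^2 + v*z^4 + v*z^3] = 2*v*(-21*v^2 - 12*v*z - 4*v + 6*z^2 + 3*z)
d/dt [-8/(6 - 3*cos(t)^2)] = 32*sin(2*t)/(3*(3 - cos(2*t))^2)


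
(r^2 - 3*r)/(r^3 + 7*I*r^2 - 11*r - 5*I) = r*(r - 3)/(r^3 + 7*I*r^2 - 11*r - 5*I)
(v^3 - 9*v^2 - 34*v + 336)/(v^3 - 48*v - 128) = (v^2 - v - 42)/(v^2 + 8*v + 16)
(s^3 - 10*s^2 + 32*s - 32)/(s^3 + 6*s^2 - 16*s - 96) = (s^2 - 6*s + 8)/(s^2 + 10*s + 24)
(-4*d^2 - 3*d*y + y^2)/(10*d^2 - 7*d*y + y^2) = (-4*d^2 - 3*d*y + y^2)/(10*d^2 - 7*d*y + y^2)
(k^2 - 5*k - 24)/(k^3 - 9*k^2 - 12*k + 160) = (k + 3)/(k^2 - k - 20)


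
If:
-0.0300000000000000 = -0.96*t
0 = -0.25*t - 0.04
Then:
No Solution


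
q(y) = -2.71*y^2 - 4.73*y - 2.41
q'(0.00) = -4.73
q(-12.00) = -335.89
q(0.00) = -2.41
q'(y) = -5.42*y - 4.73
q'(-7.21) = 34.35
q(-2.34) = -6.18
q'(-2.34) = 7.95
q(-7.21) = -109.18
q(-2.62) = -8.62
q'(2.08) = -16.00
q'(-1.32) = 2.42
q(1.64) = -17.46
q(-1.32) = -0.89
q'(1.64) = -13.62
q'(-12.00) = 60.31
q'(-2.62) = 9.47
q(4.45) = -77.12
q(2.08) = -23.97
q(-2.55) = -7.97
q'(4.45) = -28.85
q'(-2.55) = 9.09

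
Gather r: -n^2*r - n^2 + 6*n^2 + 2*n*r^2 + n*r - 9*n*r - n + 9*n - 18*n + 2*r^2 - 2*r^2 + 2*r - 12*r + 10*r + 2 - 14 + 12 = 5*n^2 + 2*n*r^2 - 10*n + r*(-n^2 - 8*n)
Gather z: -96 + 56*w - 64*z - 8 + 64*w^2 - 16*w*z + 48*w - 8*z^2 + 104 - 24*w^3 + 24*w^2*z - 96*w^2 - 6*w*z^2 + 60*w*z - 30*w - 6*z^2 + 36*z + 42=-24*w^3 - 32*w^2 + 74*w + z^2*(-6*w - 14) + z*(24*w^2 + 44*w - 28) + 42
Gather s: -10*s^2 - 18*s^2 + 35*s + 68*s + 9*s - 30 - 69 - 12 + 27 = -28*s^2 + 112*s - 84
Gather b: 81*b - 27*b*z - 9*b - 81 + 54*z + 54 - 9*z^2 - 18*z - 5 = b*(72 - 27*z) - 9*z^2 + 36*z - 32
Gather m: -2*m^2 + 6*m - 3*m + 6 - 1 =-2*m^2 + 3*m + 5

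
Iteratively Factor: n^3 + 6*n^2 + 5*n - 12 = (n + 4)*(n^2 + 2*n - 3) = (n + 3)*(n + 4)*(n - 1)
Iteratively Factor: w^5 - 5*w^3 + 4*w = (w + 1)*(w^4 - w^3 - 4*w^2 + 4*w) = (w - 2)*(w + 1)*(w^3 + w^2 - 2*w) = (w - 2)*(w + 1)*(w + 2)*(w^2 - w) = (w - 2)*(w - 1)*(w + 1)*(w + 2)*(w)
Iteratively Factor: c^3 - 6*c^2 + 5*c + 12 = (c - 4)*(c^2 - 2*c - 3) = (c - 4)*(c - 3)*(c + 1)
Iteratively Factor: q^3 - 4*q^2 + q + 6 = (q - 3)*(q^2 - q - 2) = (q - 3)*(q - 2)*(q + 1)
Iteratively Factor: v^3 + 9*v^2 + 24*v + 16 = (v + 4)*(v^2 + 5*v + 4) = (v + 1)*(v + 4)*(v + 4)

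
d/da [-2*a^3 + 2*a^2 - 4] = 2*a*(2 - 3*a)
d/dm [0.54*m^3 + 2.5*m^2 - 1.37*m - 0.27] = 1.62*m^2 + 5.0*m - 1.37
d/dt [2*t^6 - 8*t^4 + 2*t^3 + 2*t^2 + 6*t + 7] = 12*t^5 - 32*t^3 + 6*t^2 + 4*t + 6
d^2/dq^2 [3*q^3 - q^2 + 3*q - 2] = 18*q - 2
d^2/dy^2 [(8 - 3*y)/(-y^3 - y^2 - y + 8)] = 2*((3*y - 8)*(3*y^2 + 2*y + 1)^2 - (9*y^2 + 6*y + (3*y - 8)*(3*y + 1) + 3)*(y^3 + y^2 + y - 8))/(y^3 + y^2 + y - 8)^3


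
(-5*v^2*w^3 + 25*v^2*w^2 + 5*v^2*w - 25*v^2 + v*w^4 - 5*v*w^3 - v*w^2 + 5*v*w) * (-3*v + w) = 15*v^3*w^3 - 75*v^3*w^2 - 15*v^3*w + 75*v^3 - 8*v^2*w^4 + 40*v^2*w^3 + 8*v^2*w^2 - 40*v^2*w + v*w^5 - 5*v*w^4 - v*w^3 + 5*v*w^2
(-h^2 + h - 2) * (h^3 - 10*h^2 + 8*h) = -h^5 + 11*h^4 - 20*h^3 + 28*h^2 - 16*h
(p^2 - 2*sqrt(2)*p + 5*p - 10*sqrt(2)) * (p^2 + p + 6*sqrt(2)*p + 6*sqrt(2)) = p^4 + 4*sqrt(2)*p^3 + 6*p^3 - 19*p^2 + 24*sqrt(2)*p^2 - 144*p + 20*sqrt(2)*p - 120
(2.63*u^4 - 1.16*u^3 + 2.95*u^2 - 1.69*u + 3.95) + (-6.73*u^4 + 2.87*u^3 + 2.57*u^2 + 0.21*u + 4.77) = -4.1*u^4 + 1.71*u^3 + 5.52*u^2 - 1.48*u + 8.72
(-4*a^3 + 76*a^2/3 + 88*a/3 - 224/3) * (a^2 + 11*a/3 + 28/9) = -4*a^5 + 32*a^4/3 + 988*a^3/9 + 3016*a^2/27 - 4928*a/27 - 6272/27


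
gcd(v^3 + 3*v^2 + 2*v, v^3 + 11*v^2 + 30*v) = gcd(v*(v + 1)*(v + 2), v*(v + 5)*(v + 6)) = v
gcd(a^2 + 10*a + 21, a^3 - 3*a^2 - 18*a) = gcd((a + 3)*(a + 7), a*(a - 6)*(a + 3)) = a + 3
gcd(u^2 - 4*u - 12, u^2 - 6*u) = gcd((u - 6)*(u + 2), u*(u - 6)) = u - 6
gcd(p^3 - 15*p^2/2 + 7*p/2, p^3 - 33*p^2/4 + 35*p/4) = p^2 - 7*p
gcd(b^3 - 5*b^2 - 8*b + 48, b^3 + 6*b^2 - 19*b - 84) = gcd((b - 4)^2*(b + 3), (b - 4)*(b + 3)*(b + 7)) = b^2 - b - 12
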